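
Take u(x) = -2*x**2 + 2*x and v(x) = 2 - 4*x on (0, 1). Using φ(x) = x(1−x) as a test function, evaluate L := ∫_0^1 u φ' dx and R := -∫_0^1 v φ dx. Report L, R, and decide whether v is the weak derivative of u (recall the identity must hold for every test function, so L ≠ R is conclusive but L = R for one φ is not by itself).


LHS = 0, RHS = 0. Yes, v = u' weakly.

u(x) = -2*x**2 + 2*x, classical derivative u'(x) = 2 - 4*x.
φ(x) = x(1−x), so φ'(x) = 1 - 2*x.
Note φ(0) = φ(1) = 0, so the boundary term u·φ vanishes.
LHS = ∫_0^1 u(x) φ'(x) dx = ∫_0^1 (4*x^3 - 6*x^2 + 2*x) dx. Term by term:
  ∫_0^1 4*x^3 dx = 1;  ∫_0^1 -6*x^2 dx = -2;  ∫_0^1 2*x dx = 1.
Sum: 1 − 2 + 1 = 0.
So LHS = 0.
∫_0^1 v(x) φ(x) dx = ∫_0^1 (4*x^3 - 6*x^2 + 2*x) dx. Term by term:
  ∫_0^1 4*x^3 dx = 1;  ∫_0^1 -6*x^2 dx = -2;  ∫_0^1 2*x dx = 1.
Sum: 1 − 2 + 1 = 0.
So RHS = -∫_0^1 v(x) φ(x) dx = 0.
LHS = RHS, so the identity holds for this test φ.
Moreover u is smooth here and v(x) = u'(x) = 2 - 4*x pointwise, so the identity holds for every test function. Hence v is the weak derivative of u.


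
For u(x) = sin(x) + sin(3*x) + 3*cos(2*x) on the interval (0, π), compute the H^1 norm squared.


||u||_{H^1(0,π)}^2 = 16 + 57*π/2

u'(x) = -6*sin(2*x) + cos(x) + 3*cos(3*x).
Expand u² and (u')² and integrate term by term on (0, π), using: for integers n ≥ 1, ∫_0^π sin²(nx) dx = ∫_0^π cos²(nx) dx = π/2; for n ≠ n', ∫_0^π sin(nx)sin(n'x) dx = ∫_0^π cos(nx)cos(n'x) dx = 0; and by product-to-sum, ∫_0^π sin(nx)cos(n'x) dx = ½∫_0^π [sin((n+n')x) + sin((n−n')x)] dx, which is 0 when n+n' is even and 2n/(n²−n'²) when n+n' is odd (it need not vanish on (0, π)).
  u² squared terms: (3)²·∫cos(2x)² dx = 9·π/2 = 9*π/2;  (1)²·∫sin(x)² dx = 1·π/2 = π/2;  (1)²·∫sin(3x)² dx = 1·π/2 = π/2.
  u² cross terms: 2·(3)·(1)·∫cos(2x)·sin(x) dx = 6·(-2/3) = -4;  2·(3)·(1)·∫cos(2x)·sin(3x) dx = 6·(6/5) = 36/5;  2·(1)·(1)·∫sin(x)·sin(3x) dx = 2·(0) = 0.
  So ∫_0^π u² dx = 9*π/2 + π/2 + π/2 − 4 + 36/5 + 0 = 16/5 + 11*π/2.
  (u')² squared terms: (-6)²·∫sin(2x)² dx = 36·π/2 = 18*π;  (3)²·∫cos(3x)² dx = 9·π/2 = 9*π/2;  (1)²·∫cos(x)² dx = 1·π/2 = π/2.
  (u')² cross terms: 2·(-6)·(3)·∫sin(2x)·cos(3x) dx = -36·(-4/5) = 144/5;  2·(-6)·(1)·∫sin(2x)·cos(x) dx = -12·(4/3) = -16;  2·(3)·(1)·∫cos(3x)·cos(x) dx = 6·(0) = 0.
  So ∫_0^π (u')² dx = 18*π + 9*π/2 + π/2 + 144/5 − 16 + 0 = 64/5 + 23*π.
||u||_{H^1}^2 = (16/5 + 11*π/2) + (64/5 + 23*π) = 16 + 57*π/2.


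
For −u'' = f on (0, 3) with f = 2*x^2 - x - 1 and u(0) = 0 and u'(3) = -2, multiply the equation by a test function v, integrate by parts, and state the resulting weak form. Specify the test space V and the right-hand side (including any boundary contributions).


V = {v ∈ H^1(0, 3) : v(0) = 0} (test functions vanish at x = 0 where u is specified); weak form: ∫_0^3 u'v' dx = ∫_0^3 (2*x^2 - x - 1) v dx − 2·v(3) for all v ∈ V.

Multiply both sides by a test function v and integrate from 0 to 3:
  ∫_0^3 −u''(x) v(x) dx = ∫_0^3 f(x) v(x) dx.
Integrate the LHS by parts once:
  ∫_0^3 −u'' v dx = −[u'(x) v(x)]_0^3 + ∫_0^3 u'(x) v'(x) dx.
Thus ∫_0^3 u'(x) v'(x) dx = ∫_0^3 f(x) v(x) dx + [u'(x) v(x)]_0^3.
Choose V so that boundary terms are either known or forced to vanish.
Mixed BC: u(0) = 0 (Dirichlet) and u'(3) = -2 (Neumann). Define V = {v ∈ H^1(0, 3) : v(0) = 0}. Then [u' v]_0^3 = u'(3)·v(3) − u'(0)·0 = − 2·v(3).
Weak formulation: find u (satisfying any essential BC) such that ∫_0^3 u'(x) v'(x) dx = ∫_0^3 f v dx − 2·v(3) for all v ∈ V (Dirichlet at 0 absorbed into V; Neumann datum at x = 3 contributes the boundary term).
Substituting f(x) = 2*x^2 - x - 1, the right-hand side is ∫_0^3 (2*x^2 - x - 1) v dx − 2·v(3).


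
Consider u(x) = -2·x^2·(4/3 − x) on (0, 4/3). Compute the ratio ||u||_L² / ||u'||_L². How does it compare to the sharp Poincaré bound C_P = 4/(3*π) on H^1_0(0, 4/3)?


||u||_L² / ||u'||_L² = 2*sqrt(14)/21 < C_P = 4/(3*π).

u(x) = -2·x^2·(4/3 − x), so u'(x) = 2*x*(9*x - 8)/3.
u(x) = -2·x^2·(4/3 − x) vanishes at x = 0 and x = 4/3, so u ∈ H^1_0(0, 4/3). Differentiate via the product rule and integrate the resulting polynomials term by term.
  ∫_0^4/3 u² dx = ∫_0^4/3 (4*x^6 - 32*x^5/3 + 64*x^4/9) dx. Term by term:
    ∫_0^4/3 4*x^6 dx = 65536/15309;  ∫_0^4/3 -32*x^5/3 dx = -65536/6561;  ∫_0^4/3 64*x^4/9 dx = 65536/10935.
  Sum: 65536/15309 − 65536/6561 + 65536/10935 = 65536/229635.
  ∫_0^4/3 (u')² dx = ∫_0^4/3 (36*x^4 - 64*x^3 + 256*x^2/9) dx. Term by term:
    ∫_0^4/3 36*x^4 dx = 4096/135;  ∫_0^4/3 -64*x^3 dx = -4096/81;  ∫_0^4/3 256*x^2/9 dx = 16384/729.
  Sum: 4096/135 − 4096/81 + 16384/729 = 8192/3645.
∫_0^4/3 u² dx = 65536/229635, so ||u||_L² = 256*sqrt(35)/2835.
∫_0^4/3 (u')² dx = 8192/3645, so ||u'||_L² = 64*sqrt(10)/135.
Ratio ||u||_L² / ||u'||_L² = 2*sqrt(14)/21.
Sharp Poincaré constant on H^1_0(0, 4/3) is C_P = L/π = 4/(3*π), achieved by sin(3*π/4·x).
A polynomial bump cannot attain the sharp Poincaré constant (only the first sine eigenfunction does), so the ratio is strictly less than C_P, consistent with ||u||_L² ≤ C_P ||u'||_L².


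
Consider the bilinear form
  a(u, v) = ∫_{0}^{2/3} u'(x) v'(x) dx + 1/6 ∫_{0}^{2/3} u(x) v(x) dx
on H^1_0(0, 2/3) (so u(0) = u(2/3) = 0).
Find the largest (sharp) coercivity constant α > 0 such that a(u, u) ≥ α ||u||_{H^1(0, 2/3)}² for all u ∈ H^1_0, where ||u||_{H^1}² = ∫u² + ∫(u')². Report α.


α = (2 + 27*π^2)/(3*(4 + 9*π^2))

Coercivity of a(·,·) on H^1_0(0, 2/3) means a(u, u) ≥ α ||u||_{H^1}² for every u ∈ H^1_0.
The interval has length L = 2/3, and Poincaré/coercivity depend only on L. Here a(u, u) = ∫(u')² + (1/6)·∫u².
Here 0 < c = 1/6 < 1. The condition a(u,u) ≥ α||u||_{H^1}² reads (1−α)∫(u')² ≥ (α−c)∫u². Any admissible α is ≤ 1 (rapidly oscillating u have ∫u²/∫(u')² → 0), and α = 1 would force 0 ≥ (1−c)∫u², impossible since c < 1; so 1−α > 0. By the sharp Poincaré inequality on H^1_0 of an interval of length L, ∫(u')² ≥ (π/L)²∫u² with equality for the first sine mode sin(π(x−x₀)/L) (x₀ the left endpoint), so the inequality holds for all u iff (1−α)(π/L)² ≥ α − c, i.e. α ≤ ((π/L)² + c)/((π/L)² + 1) = (1 + c(L/π)²)/(1 + (L/π)²). With (π/L)² = 9*π^2/4 and c = 1/6, the largest admissible constant is α = ((π/L)² + c)/((π/L)² + 1).
Simplifying, α = (2 + 27*π^2)/(3*(4 + 9*π^2)).


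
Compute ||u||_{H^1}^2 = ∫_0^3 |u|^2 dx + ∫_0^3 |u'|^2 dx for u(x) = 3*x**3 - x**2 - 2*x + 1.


||u||_{H^1}^2 = 66099/14

The H^1 norm (squared) on an interval (0, L) is
  ||u||_{H^1}^2 = ∫_0^L u(x)^2 dx + ∫_0^L u'(x)^2 dx.
Compute u'(x) = 9*x**2 - 2*x - 2.
Then u(x)^2 = 9*x**6 - 6*x**5 - 11*x**4 + 10*x**3 + 2*x**2 - 4*x + 1 and u'(x)^2 = 81*x**4 - 36*x**3 - 32*x**2 + 8*x + 4.
Integrate each monomial from 0 to 3 using ∫_0^3 c·x^n dx = c·3^(n+1)/(n+1):
  ∫_0^3 u(x)^2 dx = ∫_0^3 (9*x^6 - 6*x^5 - 11*x^4 + 10*x^3 + 2*x^2 - 4*x + 1) dx. Term by term:
    ∫_0^3 9*x^6 dx = 19683/7;  ∫_0^3 -6*x^5 dx = -729;  ∫_0^3 -11*x^4 dx = -2673/5;
    ∫_0^3 10*x^3 dx = 405/2;  ∫_0^3 2*x^2 dx = 18;  ∫_0^3 -4*x dx = -18;
    ∫_0^3 1 dx = 3.
  Sum: 19683/7 − 729 − 2673/5 + 405/2 + 18 − 18 + 3 = 122763/70.
  ∫_0^3 u'(x)^2 dx = ∫_0^3 (81*x^4 - 36*x^3 - 32*x^2 + 8*x + 4) dx. Term by term:
    ∫_0^3 81*x^4 dx = 19683/5;  ∫_0^3 -36*x^3 dx = -729;  ∫_0^3 -32*x^2 dx = -288;
    ∫_0^3 8*x dx = 36;  ∫_0^3 4 dx = 12.
  Sum: 19683/5 − 729 − 288 + 36 + 12 = 14838/5.
Adding: ||u||_{H^1}^2 = 122763/70 + 14838/5 = 66099/14.


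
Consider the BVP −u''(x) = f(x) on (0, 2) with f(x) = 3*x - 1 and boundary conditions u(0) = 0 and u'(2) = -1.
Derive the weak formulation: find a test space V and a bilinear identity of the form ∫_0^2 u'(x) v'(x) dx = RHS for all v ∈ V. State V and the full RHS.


V = {v ∈ H^1(0, 2) : v(0) = 0} (test functions vanish at x = 0 where u is specified); weak form: ∫_0^2 u'v' dx = ∫_0^2 (3*x - 1) v dx − v(2) for all v ∈ V.

Multiply both sides by a test function v and integrate from 0 to 2:
  ∫_0^2 −u''(x) v(x) dx = ∫_0^2 f(x) v(x) dx.
Integrate the LHS by parts once:
  ∫_0^2 −u'' v dx = −[u'(x) v(x)]_0^2 + ∫_0^2 u'(x) v'(x) dx.
Thus ∫_0^2 u'(x) v'(x) dx = ∫_0^2 f(x) v(x) dx + [u'(x) v(x)]_0^2.
Choose V so that boundary terms are either known or forced to vanish.
Mixed BC: u(0) = 0 (Dirichlet) and u'(2) = -1 (Neumann). Define V = {v ∈ H^1(0, 2) : v(0) = 0}. Then [u' v]_0^2 = u'(2)·v(2) − u'(0)·0 = − v(2).
Weak formulation: find u (satisfying any essential BC) such that ∫_0^2 u'(x) v'(x) dx = ∫_0^2 f v dx − v(2) for all v ∈ V (Dirichlet at 0 absorbed into V; Neumann datum at x = 2 contributes the boundary term).
Substituting f(x) = 3*x - 1, the right-hand side is ∫_0^2 (3*x - 1) v dx − v(2).


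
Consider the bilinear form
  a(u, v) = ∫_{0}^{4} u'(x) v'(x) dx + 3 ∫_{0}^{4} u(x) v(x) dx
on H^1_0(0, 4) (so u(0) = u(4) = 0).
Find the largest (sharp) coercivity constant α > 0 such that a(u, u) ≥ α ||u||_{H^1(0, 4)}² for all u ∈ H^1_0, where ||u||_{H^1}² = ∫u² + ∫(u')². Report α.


α = 1

Coercivity of a(·,·) on H^1_0(0, 4) means a(u, u) ≥ α ||u||_{H^1}² for every u ∈ H^1_0.
The interval has length L = 4, and Poincaré/coercivity depend only on L. Here a(u, u) = ∫(u')² + (3)·∫u².
Here c = 3 ≥ 1, so a(u,u) = ∫(u')² + c∫u² ≥ ∫(u')² + ∫u² = ||u||_{H^1}², i.e. α = 1 works. No larger α is possible: a(u,u) ≥ α||u||_{H^1}² means (1−α)∫(u')² ≥ (α−c)∫u², and for the modes u_n = sin(nπ(x−x₀)/L) (x₀ the left endpoint) one has ∫u_n²/∫(u_n')² = (L/(nπ))² → 0, so a(u_n,u_n)/||u_n||_{H^1}² → 1. Hence the optimal constant is α = 1.
Therefore α = 1.


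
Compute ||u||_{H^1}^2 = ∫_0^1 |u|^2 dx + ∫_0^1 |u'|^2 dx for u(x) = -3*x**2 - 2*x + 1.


||u||_{H^1}^2 = 467/15

The H^1 norm (squared) on an interval (0, L) is
  ||u||_{H^1}^2 = ∫_0^L u(x)^2 dx + ∫_0^L u'(x)^2 dx.
Compute u'(x) = -6*x - 2.
Then u(x)^2 = 9*x**4 + 12*x**3 - 2*x**2 - 4*x + 1 and u'(x)^2 = 36*x**2 + 24*x + 4.
Integrate each monomial from 0 to 1 using ∫_0^1 c·x^n dx = c·1^(n+1)/(n+1):
  ∫_0^1 u(x)^2 dx = ∫_0^1 (9*x^4 + 12*x^3 - 2*x^2 - 4*x + 1) dx. Term by term:
    ∫_0^1 9*x^4 dx = 9/5;  ∫_0^1 12*x^3 dx = 3;  ∫_0^1 -2*x^2 dx = -2/3;
    ∫_0^1 -4*x dx = -2;  ∫_0^1 1 dx = 1.
  Sum: 9/5 + 3 − 2/3 − 2 + 1 = 47/15.
  ∫_0^1 u'(x)^2 dx = ∫_0^1 (36*x^2 + 24*x + 4) dx. Term by term:
    ∫_0^1 36*x^2 dx = 12;  ∫_0^1 24*x dx = 12;  ∫_0^1 4 dx = 4.
  Sum: 12 + 12 + 4 = 28.
Adding: ||u||_{H^1}^2 = 47/15 + 28 = 467/15.


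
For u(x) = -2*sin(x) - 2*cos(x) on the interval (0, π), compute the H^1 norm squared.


||u||_{H^1(0,π)}^2 = 8*π

u'(x) = 2*sin(x) - 2*cos(x).
Expand u² and (u')² and integrate term by term on (0, π), using: for integers n ≥ 1, ∫_0^π sin²(nx) dx = ∫_0^π cos²(nx) dx = π/2; for n ≠ n', ∫_0^π sin(nx)sin(n'x) dx = ∫_0^π cos(nx)cos(n'x) dx = 0; and by product-to-sum, ∫_0^π sin(nx)cos(n'x) dx = ½∫_0^π [sin((n+n')x) + sin((n−n')x)] dx, which is 0 when n+n' is even and 2n/(n²−n'²) when n+n' is odd (it need not vanish on (0, π)).
  u² squared terms: (-2)²·∫cos(x)² dx = 4·π/2 = 2*π;  (-2)²·∫sin(x)² dx = 4·π/2 = 2*π.
  u² cross terms: 2·(-2)·(-2)·∫cos(x)·sin(x) dx = 8·(0) = 0.
  So ∫_0^π u² dx = 2*π + 2*π + 0 = 4*π.
  (u')² squared terms: (-2)²·∫cos(x)² dx = 4·π/2 = 2*π;  (2)²·∫sin(x)² dx = 4·π/2 = 2*π.
  (u')² cross terms: 2·(-2)·(2)·∫cos(x)·sin(x) dx = -8·(0) = 0.
  So ∫_0^π (u')² dx = 2*π + 2*π + 0 = 4*π.
||u||_{H^1}^2 = (4*π) + (4*π) = 8*π.


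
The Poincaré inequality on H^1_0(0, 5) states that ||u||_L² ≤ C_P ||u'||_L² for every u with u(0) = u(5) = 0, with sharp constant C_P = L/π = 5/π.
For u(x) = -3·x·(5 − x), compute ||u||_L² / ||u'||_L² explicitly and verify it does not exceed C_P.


||u||_L² / ||u'||_L² = sqrt(10)/2 < C_P = 5/π.

u(x) = -3·x·(5 − x), so u'(x) = 6*x - 15.
u(x) = -3·x·(5 − x) vanishes at x = 0 and x = 5, so u ∈ H^1_0(0, 5). Differentiate via the product rule and integrate the resulting polynomials term by term.
  ∫_0^5 u² dx = ∫_0^5 (9*x^4 - 90*x^3 + 225*x^2) dx. Term by term:
    ∫_0^5 9*x^4 dx = 5625;  ∫_0^5 -90*x^3 dx = -28125/2;  ∫_0^5 225*x^2 dx = 9375.
  Sum: 5625 − 28125/2 + 9375 = 1875/2.
  ∫_0^5 (u')² dx = ∫_0^5 (36*x^2 - 180*x + 225) dx. Term by term:
    ∫_0^5 36*x^2 dx = 1500;  ∫_0^5 -180*x dx = -2250;  ∫_0^5 225 dx = 1125.
  Sum: 1500 − 2250 + 1125 = 375.
∫_0^5 u² dx = 1875/2, so ||u||_L² = 25*sqrt(6)/2.
∫_0^5 (u')² dx = 375, so ||u'||_L² = 5*sqrt(15).
Ratio ||u||_L² / ||u'||_L² = sqrt(10)/2.
Sharp Poincaré constant on H^1_0(0, 5) is C_P = L/π = 5/π, achieved by sin(π/5·x).
A polynomial bump cannot attain the sharp Poincaré constant (only the first sine eigenfunction does), so the ratio is strictly less than C_P, consistent with ||u||_L² ≤ C_P ||u'||_L².


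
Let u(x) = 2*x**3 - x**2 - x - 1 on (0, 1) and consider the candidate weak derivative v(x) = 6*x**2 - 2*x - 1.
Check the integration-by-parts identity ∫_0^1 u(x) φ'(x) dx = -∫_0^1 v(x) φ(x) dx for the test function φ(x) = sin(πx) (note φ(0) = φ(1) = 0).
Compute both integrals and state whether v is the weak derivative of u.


LHS = -2/π + 24/π^3, RHS = -2/π + 24/π^3. Yes, v = u' weakly.

u(x) = 2*x**3 - x**2 - x - 1, classical derivative u'(x) = 6*x**2 - 2*x - 1.
φ(x) = sin(πx), so φ'(x) = π*cos(π*x).
Note φ(0) = φ(1) = 0, so the boundary term u·φ vanishes.
LHS = ∫_0^1 u(x) φ'(x) dx = ∫_0^1 (2*π*x^3*cos(π*x) - π*x^2*cos(π*x) - π*x*cos(π*x) - π*cos(π*x)) dx. Term by term:
  ∫_0^1 -π*cos(π*x) dx = 0;  ∫_0^1 -π*x*cos(π*x) dx = 2/π;  ∫_0^1 -π*x^2*cos(π*x) dx = 2/π;
  ∫_0^1 2*π*x^3*cos(π*x) dx = -6/π + 24/π^3.
Sum: 0 + 2/π + 2/π + -6/π + 24/π^3 = -2/π + 24/π^3.
So LHS = -2/π + 24/π^3.
∫_0^1 v(x) φ(x) dx = ∫_0^1 (6*x^2*sin(π*x) - 2*x*sin(π*x) - sin(π*x)) dx. Term by term:
  ∫_0^1 -sin(π*x) dx = -2/π;  ∫_0^1 -2*x*sin(π*x) dx = -2/π;  ∫_0^1 6*x^2*sin(π*x) dx = -24/π^3 + 6/π.
Sum: -2/π − 2/π + -24/π^3 + 6/π = -24/π^3 + 2/π.
So RHS = -∫_0^1 v(x) φ(x) dx = -2/π + 24/π^3.
LHS = RHS, so the identity holds for this test φ.
Moreover u is smooth here and v(x) = u'(x) = 6*x**2 - 2*x - 1 pointwise, so the identity holds for every test function. Hence v is the weak derivative of u.


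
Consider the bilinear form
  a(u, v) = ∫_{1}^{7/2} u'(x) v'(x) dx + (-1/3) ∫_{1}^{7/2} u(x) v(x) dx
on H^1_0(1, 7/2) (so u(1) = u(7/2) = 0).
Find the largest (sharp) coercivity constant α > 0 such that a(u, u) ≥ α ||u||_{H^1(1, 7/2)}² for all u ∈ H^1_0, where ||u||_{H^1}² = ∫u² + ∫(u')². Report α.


α = (-25 + 12*π^2)/(3*(25 + 4*π^2))

Coercivity of a(·,·) on H^1_0(1, 7/2) means a(u, u) ≥ α ||u||_{H^1}² for every u ∈ H^1_0.
The interval has length L = 5/2, and Poincaré/coercivity depend only on L. Here a(u, u) = ∫(u')² + (-1/3)·∫u².
Here c = -1/3 < 0 with |c| < (π/L)² = 4*π^2/25, so coercivity still holds. The condition a(u,u) ≥ α||u||_{H^1}² reads (1−α)∫(u')² ≥ (α−c)∫u². Any admissible α is ≤ 1 (rapidly oscillating u have ∫u²/∫(u')² → 0), and α = 1 would force 0 ≥ (1−c)∫u², impossible since c < 1; so 1−α > 0. By the sharp Poincaré inequality on H^1_0 of an interval of length L, ∫(u')² ≥ (π/L)²∫u² with equality for the first sine mode sin(π(x−x₀)/L) (x₀ the left endpoint), so the inequality holds for all u iff (1−α)(π/L)² ≥ α − c, i.e. α ≤ ((π/L)² + c)/((π/L)² + 1) = (1 + c(L/π)²)/(1 + (L/π)²). (Direct route, valid since c ≤ 0: Poincaré gives c∫u² ≥ c(L/π)²∫(u')², so a(u,u) ≥ (1 + c(L/π)²)∫(u')², while ||u||_{H^1}² ≤ (1 + (L/π)²)∫(u')²; dividing yields the same α.) With (π/L)² = 4*π^2/25 and c = -1/3, the largest admissible constant is α = ((π/L)² + c)/((π/L)² + 1).
Simplifying, α = (-25 + 12*π^2)/(3*(25 + 4*π^2)).


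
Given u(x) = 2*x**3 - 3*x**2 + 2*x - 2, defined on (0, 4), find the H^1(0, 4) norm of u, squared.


||u||_{H^1}^2 = 791072/105

The H^1 norm (squared) on an interval (0, L) is
  ||u||_{H^1}^2 = ∫_0^L u(x)^2 dx + ∫_0^L u'(x)^2 dx.
Compute u'(x) = 6*x**2 - 6*x + 2.
Then u(x)^2 = 4*x**6 - 12*x**5 + 17*x**4 - 20*x**3 + 16*x**2 - 8*x + 4 and u'(x)^2 = 36*x**4 - 72*x**3 + 60*x**2 - 24*x + 4.
Integrate each monomial from 0 to 4 using ∫_0^4 c·x^n dx = c·4^(n+1)/(n+1):
  ∫_0^4 u(x)^2 dx = ∫_0^4 (4*x^6 - 12*x^5 + 17*x^4 - 20*x^3 + 16*x^2 - 8*x + 4) dx. Term by term:
    ∫_0^4 4*x^6 dx = 65536/7;  ∫_0^4 -12*x^5 dx = -8192;  ∫_0^4 17*x^4 dx = 17408/5;
    ∫_0^4 -20*x^3 dx = -1280;  ∫_0^4 16*x^2 dx = 1024/3;  ∫_0^4 -8*x dx = -64;
    ∫_0^4 4 dx = 16.
  Sum: 65536/7 − 8192 + 17408/5 − 1280 + 1024/3 − 64 + 16 = 384848/105.
  ∫_0^4 u'(x)^2 dx = ∫_0^4 (36*x^4 - 72*x^3 + 60*x^2 - 24*x + 4) dx. Term by term:
    ∫_0^4 36*x^4 dx = 36864/5;  ∫_0^4 -72*x^3 dx = -4608;  ∫_0^4 60*x^2 dx = 1280;
    ∫_0^4 -24*x dx = -192;  ∫_0^4 4 dx = 16.
  Sum: 36864/5 − 4608 + 1280 − 192 + 16 = 19344/5.
Adding: ||u||_{H^1}^2 = 384848/105 + 19344/5 = 791072/105.


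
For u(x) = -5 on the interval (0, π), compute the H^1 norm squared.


||u||_{H^1(0,π)}^2 = 25*π

u'(x) = 0.
Expand u² and (u')² and integrate term by term on (0, π), using: for integers n ≥ 1, ∫_0^π sin²(nx) dx = ∫_0^π cos²(nx) dx = π/2; for n ≠ n', ∫_0^π sin(nx)sin(n'x) dx = ∫_0^π cos(nx)cos(n'x) dx = 0; and by product-to-sum, ∫_0^π sin(nx)cos(n'x) dx = ½∫_0^π [sin((n+n')x) + sin((n−n')x)] dx, which is 0 when n+n' is even and 2n/(n²−n'²) when n+n' is odd (it need not vanish on (0, π)). For the constant mode: ∫_0^π 1 dx = π, ∫_0^π cos(nx) dx = 0, ∫_0^π sin(nx) dx = (1−(−1)^n)/n.
  u² squared terms: (-5)²·∫1 dx = 25·π = 25*π.
  So ∫_0^π u² dx = 25*π.
  u' ≡ 0, so ∫_0^π (u')² dx = 0.
||u||_{H^1}^2 = (25*π) + (0) = 25*π.


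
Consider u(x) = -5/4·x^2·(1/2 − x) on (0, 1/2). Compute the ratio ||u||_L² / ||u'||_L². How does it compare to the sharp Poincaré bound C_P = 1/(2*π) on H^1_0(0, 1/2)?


||u||_L² / ||u'||_L² = sqrt(14)/28 < C_P = 1/(2*π).

u(x) = -5/4·x^2·(1/2 − x), so u'(x) = 5*x*(3*x - 1)/4.
u(x) = -5/4·x^2·(1/2 − x) vanishes at x = 0 and x = 1/2, so u ∈ H^1_0(0, 1/2). Differentiate via the product rule and integrate the resulting polynomials term by term.
  ∫_0^1/2 u² dx = ∫_0^1/2 (25*x^6/16 - 25*x^5/16 + 25*x^4/64) dx. Term by term:
    ∫_0^1/2 25*x^6/16 dx = 25/14336;  ∫_0^1/2 -25*x^5/16 dx = -25/6144;  ∫_0^1/2 25*x^4/64 dx = 5/2048.
  Sum: 25/14336 − 25/6144 + 5/2048 = 5/43008.
  ∫_0^1/2 (u')² dx = ∫_0^1/2 (225*x^4/16 - 75*x^3/8 + 25*x^2/16) dx. Term by term:
    ∫_0^1/2 225*x^4/16 dx = 45/512;  ∫_0^1/2 -75*x^3/8 dx = -75/512;  ∫_0^1/2 25*x^2/16 dx = 25/384.
  Sum: 45/512 − 75/512 + 25/384 = 5/768.
∫_0^1/2 u² dx = 5/43008, so ||u||_L² = sqrt(210)/1344.
∫_0^1/2 (u')² dx = 5/768, so ||u'||_L² = sqrt(15)/48.
Ratio ||u||_L² / ||u'||_L² = sqrt(14)/28.
Sharp Poincaré constant on H^1_0(0, 1/2) is C_P = L/π = 1/(2*π), achieved by sin(2*π·x).
A polynomial bump cannot attain the sharp Poincaré constant (only the first sine eigenfunction does), so the ratio is strictly less than C_P, consistent with ||u||_L² ≤ C_P ||u'||_L².


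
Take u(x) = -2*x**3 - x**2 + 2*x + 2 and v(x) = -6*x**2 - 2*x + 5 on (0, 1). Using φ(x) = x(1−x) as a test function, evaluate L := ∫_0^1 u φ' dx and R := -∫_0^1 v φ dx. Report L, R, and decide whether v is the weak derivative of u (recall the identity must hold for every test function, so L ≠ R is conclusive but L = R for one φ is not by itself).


LHS = 2/15, RHS = -11/30. No, v is not the weak derivative of u.

u(x) = -2*x**3 - x**2 + 2*x + 2, classical derivative u'(x) = -6*x**2 - 2*x + 2.
φ(x) = x(1−x), so φ'(x) = 1 - 2*x.
Note φ(0) = φ(1) = 0, so the boundary term u·φ vanishes.
LHS = ∫_0^1 u(x) φ'(x) dx = ∫_0^1 (4*x^4 - 5*x^2 - 2*x + 2) dx. Term by term:
  ∫_0^1 4*x^4 dx = 4/5;  ∫_0^1 -5*x^2 dx = -5/3;  ∫_0^1 -2*x dx = -1;
  ∫_0^1 2 dx = 2.
Sum: 4/5 − 5/3 − 1 + 2 = 2/15.
So LHS = 2/15.
∫_0^1 v(x) φ(x) dx = ∫_0^1 (6*x^4 - 4*x^3 - 7*x^2 + 5*x) dx. Term by term:
  ∫_0^1 6*x^4 dx = 6/5;  ∫_0^1 -4*x^3 dx = -1;  ∫_0^1 -7*x^2 dx = -7/3;
  ∫_0^1 5*x dx = 5/2.
Sum: 6/5 − 1 − 7/3 + 5/2 = 11/30.
So RHS = -∫_0^1 v(x) φ(x) dx = -11/30.
LHS − RHS = 1/2 ≠ 0, so the identity fails.
(For a valid weak derivative the identity must hold for EVERY test function, in particular this one. The failure shows v is NOT the weak derivative of u.)
Correct weak derivative would be u'(x) = -6*x**2 - 2*x + 2.


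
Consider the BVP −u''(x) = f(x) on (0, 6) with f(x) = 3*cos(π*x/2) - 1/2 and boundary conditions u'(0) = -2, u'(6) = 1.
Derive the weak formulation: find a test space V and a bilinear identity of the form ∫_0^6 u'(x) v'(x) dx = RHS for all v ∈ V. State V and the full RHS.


V = H^1(0, 6) (v unrestricted at boundary; u is determined up to an additive constant); weak form: ∫_0^6 u'v' dx = ∫_0^6 (3*cos(π*x/2) - 1/2) v dx + v(6) + 2·v(0) for all v ∈ V.

Multiply both sides by a test function v and integrate from 0 to 6:
  ∫_0^6 −u''(x) v(x) dx = ∫_0^6 f(x) v(x) dx.
Integrate the LHS by parts once:
  ∫_0^6 −u'' v dx = −[u'(x) v(x)]_0^6 + ∫_0^6 u'(x) v'(x) dx.
Thus ∫_0^6 u'(x) v'(x) dx = ∫_0^6 f(x) v(x) dx + [u'(x) v(x)]_0^6.
Choose V so that boundary terms are either known or forced to vanish.
u has inhomogeneous Neumann u'(0) = -2, u'(6) = 1. [u' v]_0^6 = (1)·v(6) − (-2)·v(0) = v(6) + 2·v(0). Take V = H^1(0, 6); boundary term becomes part of RHS.
Weak formulation: find u (satisfying any essential BC) such that ∫_0^6 u'(x) v'(x) dx = ∫_0^6 f v dx + v(6) + 2·v(0) for all v ∈ V (Neumann data are natural BCs: they enter the RHS as boundary terms).
Substituting f(x) = 3*cos(π*x/2) - 1/2, the right-hand side is ∫_0^6 (3*cos(π*x/2) - 1/2) v dx + v(6) + 2·v(0).
Compatibility check (pure Neumann): taking v ≡ 1 ∈ V gives 0 = ∫_0^6 f dx + (1) − (-2), i.e. ∫_0^6 f dx must equal u'(0) − u'(6) = -3. Indeed ∫_0^6 (3*cos(π*x/2) - 1/2) dx = -3, so the data are compatible. The solution is then unique only up to an additive constant (fix it e.g. by requiring ∫_0^6 u dx = 0).


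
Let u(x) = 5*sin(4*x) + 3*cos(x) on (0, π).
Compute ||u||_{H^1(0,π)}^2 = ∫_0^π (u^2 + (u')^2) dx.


||u||_{H^1(0,π)}^2 = 32 + 443*π/2

u'(x) = -3*sin(x) + 20*cos(4*x).
Expand u² and (u')² and integrate term by term on (0, π), using: for integers n ≥ 1, ∫_0^π sin²(nx) dx = ∫_0^π cos²(nx) dx = π/2; for n ≠ n', ∫_0^π sin(nx)sin(n'x) dx = ∫_0^π cos(nx)cos(n'x) dx = 0; and by product-to-sum, ∫_0^π sin(nx)cos(n'x) dx = ½∫_0^π [sin((n+n')x) + sin((n−n')x)] dx, which is 0 when n+n' is even and 2n/(n²−n'²) when n+n' is odd (it need not vanish on (0, π)).
  u² squared terms: (3)²·∫cos(x)² dx = 9·π/2 = 9*π/2;  (5)²·∫sin(4x)² dx = 25·π/2 = 25*π/2.
  u² cross terms: 2·(3)·(5)·∫cos(x)·sin(4x) dx = 30·(8/15) = 16.
  So ∫_0^π u² dx = 9*π/2 + 25*π/2 + 16 = 16 + 17*π.
  (u')² squared terms: (-3)²·∫sin(x)² dx = 9·π/2 = 9*π/2;  (20)²·∫cos(4x)² dx = 400·π/2 = 200*π.
  (u')² cross terms: 2·(-3)·(20)·∫sin(x)·cos(4x) dx = -120·(-2/15) = 16.
  So ∫_0^π (u')² dx = 9*π/2 + 200*π + 16 = 16 + 409*π/2.
||u||_{H^1}^2 = (16 + 17*π) + (16 + 409*π/2) = 32 + 443*π/2.


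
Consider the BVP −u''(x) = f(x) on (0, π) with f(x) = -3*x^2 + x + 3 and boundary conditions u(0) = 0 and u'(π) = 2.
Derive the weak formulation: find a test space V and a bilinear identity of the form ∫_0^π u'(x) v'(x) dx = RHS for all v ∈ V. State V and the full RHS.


V = {v ∈ H^1(0, π) : v(0) = 0} (test functions vanish at x = 0 where u is specified); weak form: ∫_0^π u'v' dx = ∫_0^π (-3*x^2 + x + 3) v dx + 2·v(π) for all v ∈ V.

Multiply both sides by a test function v and integrate from 0 to π:
  ∫_0^π −u''(x) v(x) dx = ∫_0^π f(x) v(x) dx.
Integrate the LHS by parts once:
  ∫_0^π −u'' v dx = −[u'(x) v(x)]_0^π + ∫_0^π u'(x) v'(x) dx.
Thus ∫_0^π u'(x) v'(x) dx = ∫_0^π f(x) v(x) dx + [u'(x) v(x)]_0^π.
Choose V so that boundary terms are either known or forced to vanish.
Mixed BC: u(0) = 0 (Dirichlet) and u'(π) = 2 (Neumann). Define V = {v ∈ H^1(0, π) : v(0) = 0}. Then [u' v]_0^π = u'(π)·v(π) − u'(0)·0 = 2·v(π).
Weak formulation: find u (satisfying any essential BC) such that ∫_0^π u'(x) v'(x) dx = ∫_0^π f v dx + 2·v(π) for all v ∈ V (Dirichlet at 0 absorbed into V; Neumann datum at x = π contributes the boundary term).
Substituting f(x) = -3*x^2 + x + 3, the right-hand side is ∫_0^π (-3*x^2 + x + 3) v dx + 2·v(π).


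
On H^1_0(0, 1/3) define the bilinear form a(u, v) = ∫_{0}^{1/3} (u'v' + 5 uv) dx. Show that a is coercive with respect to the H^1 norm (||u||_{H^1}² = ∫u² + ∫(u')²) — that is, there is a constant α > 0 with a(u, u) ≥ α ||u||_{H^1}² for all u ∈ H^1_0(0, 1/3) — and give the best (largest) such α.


α = 1

Coercivity of a(·,·) on H^1_0(0, 1/3) means a(u, u) ≥ α ||u||_{H^1}² for every u ∈ H^1_0.
The interval has length L = 1/3, and Poincaré/coercivity depend only on L. Here a(u, u) = ∫(u')² + (5)·∫u².
Here c = 5 ≥ 1, so a(u,u) = ∫(u')² + c∫u² ≥ ∫(u')² + ∫u² = ||u||_{H^1}², i.e. α = 1 works. No larger α is possible: a(u,u) ≥ α||u||_{H^1}² means (1−α)∫(u')² ≥ (α−c)∫u², and for the modes u_n = sin(nπ(x−x₀)/L) (x₀ the left endpoint) one has ∫u_n²/∫(u_n')² = (L/(nπ))² → 0, so a(u_n,u_n)/||u_n||_{H^1}² → 1. Hence the optimal constant is α = 1.
Therefore α = 1.


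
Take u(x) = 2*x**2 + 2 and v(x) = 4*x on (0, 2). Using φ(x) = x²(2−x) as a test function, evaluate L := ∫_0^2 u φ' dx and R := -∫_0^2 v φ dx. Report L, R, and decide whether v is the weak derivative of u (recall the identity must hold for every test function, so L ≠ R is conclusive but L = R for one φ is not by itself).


LHS = -32/5, RHS = -32/5. Yes, v = u' weakly.

u(x) = 2*x**2 + 2, classical derivative u'(x) = 4*x.
φ(x) = x²(2−x), so φ'(x) = x*(4 - 3*x).
Note φ(0) = φ(2) = 0, so the boundary term u·φ vanishes.
LHS = ∫_0^2 u(x) φ'(x) dx = ∫_0^2 (-6*x^4 + 8*x^3 - 6*x^2 + 8*x) dx. Term by term:
  ∫_0^2 -6*x^4 dx = -192/5;  ∫_0^2 8*x^3 dx = 32;  ∫_0^2 -6*x^2 dx = -16;
  ∫_0^2 8*x dx = 16.
Sum: -192/5 + 32 − 16 + 16 = -32/5.
So LHS = -32/5.
∫_0^2 v(x) φ(x) dx = ∫_0^2 (-4*x^4 + 8*x^3) dx. Term by term:
  ∫_0^2 -4*x^4 dx = -128/5;  ∫_0^2 8*x^3 dx = 32.
Sum: -128/5 + 32 = 32/5.
So RHS = -∫_0^2 v(x) φ(x) dx = -32/5.
LHS = RHS, so the identity holds for this test φ.
Moreover u is smooth here and v(x) = u'(x) = 4*x pointwise, so the identity holds for every test function. Hence v is the weak derivative of u.


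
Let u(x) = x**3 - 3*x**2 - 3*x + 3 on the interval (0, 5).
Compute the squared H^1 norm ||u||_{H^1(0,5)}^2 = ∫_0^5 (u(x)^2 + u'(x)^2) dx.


||u||_{H^1}^2 = 12955/7

The H^1 norm (squared) on an interval (0, L) is
  ||u||_{H^1}^2 = ∫_0^L u(x)^2 dx + ∫_0^L u'(x)^2 dx.
Compute u'(x) = 3*x**2 - 6*x - 3.
Then u(x)^2 = x**6 - 6*x**5 + 3*x**4 + 24*x**3 - 9*x**2 - 18*x + 9 and u'(x)^2 = 9*x**4 - 36*x**3 + 18*x**2 + 36*x + 9.
Integrate each monomial from 0 to 5 using ∫_0^5 c·x^n dx = c·5^(n+1)/(n+1):
  ∫_0^5 u(x)^2 dx = ∫_0^5 (x^6 - 6*x^5 + 3*x^4 + 24*x^3 - 9*x^2 - 18*x + 9) dx. Term by term:
    ∫_0^5 x^6 dx = 78125/7;  ∫_0^5 -6*x^5 dx = -15625;  ∫_0^5 3*x^4 dx = 1875;
    ∫_0^5 24*x^3 dx = 3750;  ∫_0^5 -9*x^2 dx = -375;  ∫_0^5 -18*x dx = -225;
    ∫_0^5 9 dx = 45.
  Sum: 78125/7 − 15625 + 1875 + 3750 − 375 − 225 + 45 = 4240/7.
  ∫_0^5 u'(x)^2 dx = ∫_0^5 (9*x^4 - 36*x^3 + 18*x^2 + 36*x + 9) dx. Term by term:
    ∫_0^5 9*x^4 dx = 5625;  ∫_0^5 -36*x^3 dx = -5625;  ∫_0^5 18*x^2 dx = 750;
    ∫_0^5 36*x dx = 450;  ∫_0^5 9 dx = 45.
  Sum: 5625 − 5625 + 750 + 450 + 45 = 1245.
Adding: ||u||_{H^1}^2 = 4240/7 + 1245 = 12955/7.


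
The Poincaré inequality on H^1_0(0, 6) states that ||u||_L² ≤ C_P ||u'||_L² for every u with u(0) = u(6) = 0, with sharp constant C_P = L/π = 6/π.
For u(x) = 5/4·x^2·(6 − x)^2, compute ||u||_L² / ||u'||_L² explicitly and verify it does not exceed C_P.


||u||_L² / ||u'||_L² = sqrt(3) < C_P = 6/π.

u(x) = 5/4·x^2·(6 − x)^2, so u'(x) = 5*x*(x - 6)*(x - 3).
u(x) = 5/4·x^2·(6 − x)^2 vanishes at x = 0 and x = 6, so u ∈ H^1_0(0, 6). Differentiate via the product rule and integrate the resulting polynomials term by term.
  ∫_0^6 u² dx = ∫_0^6 (25*x^8/16 - 75*x^7/2 + 675*x^6/2 - 1350*x^5 + 2025*x^4) dx. Term by term:
    ∫_0^6 25*x^8/16 dx = 1749600;  ∫_0^6 -75*x^7/2 dx = -7873200;  ∫_0^6 675*x^6/2 dx = 94478400/7;
    ∫_0^6 -1350*x^5 dx = -10497600;  ∫_0^6 2025*x^4 dx = 3149280.
  Sum: 1749600 − 7873200 + 94478400/7 − 10497600 + 3149280 = 174960/7.
  ∫_0^6 (u')² dx = ∫_0^6 (25*x^6 - 450*x^5 + 2925*x^4 - 8100*x^3 + 8100*x^2) dx. Term by term:
    ∫_0^6 25*x^6 dx = 6998400/7;  ∫_0^6 -450*x^5 dx = -3499200;  ∫_0^6 2925*x^4 dx = 4548960;
    ∫_0^6 -8100*x^3 dx = -2624400;  ∫_0^6 8100*x^2 dx = 583200.
  Sum: 6998400/7 − 3499200 + 4548960 − 2624400 + 583200 = 58320/7.
∫_0^6 u² dx = 174960/7, so ||u||_L² = 108*sqrt(105)/7.
∫_0^6 (u')² dx = 58320/7, so ||u'||_L² = 108*sqrt(35)/7.
Ratio ||u||_L² / ||u'||_L² = sqrt(3).
Sharp Poincaré constant on H^1_0(0, 6) is C_P = L/π = 6/π, achieved by sin(π/6·x).
A polynomial bump cannot attain the sharp Poincaré constant (only the first sine eigenfunction does), so the ratio is strictly less than C_P, consistent with ||u||_L² ≤ C_P ||u'||_L².


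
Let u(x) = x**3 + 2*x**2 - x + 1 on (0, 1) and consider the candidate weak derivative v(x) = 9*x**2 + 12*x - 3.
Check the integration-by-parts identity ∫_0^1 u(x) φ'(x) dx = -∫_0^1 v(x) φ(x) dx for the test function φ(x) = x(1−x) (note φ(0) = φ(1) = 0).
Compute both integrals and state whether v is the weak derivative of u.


LHS = -19/60, RHS = -19/20. No, v is not the weak derivative of u.

u(x) = x**3 + 2*x**2 - x + 1, classical derivative u'(x) = 3*x**2 + 4*x - 1.
φ(x) = x(1−x), so φ'(x) = 1 - 2*x.
Note φ(0) = φ(1) = 0, so the boundary term u·φ vanishes.
LHS = ∫_0^1 u(x) φ'(x) dx = ∫_0^1 (-2*x^4 - 3*x^3 + 4*x^2 - 3*x + 1) dx. Term by term:
  ∫_0^1 -2*x^4 dx = -2/5;  ∫_0^1 -3*x^3 dx = -3/4;  ∫_0^1 4*x^2 dx = 4/3;
  ∫_0^1 -3*x dx = -3/2;  ∫_0^1 1 dx = 1.
Sum: -2/5 − 3/4 + 4/3 − 3/2 + 1 = -19/60.
So LHS = -19/60.
∫_0^1 v(x) φ(x) dx = ∫_0^1 (-9*x^4 - 3*x^3 + 15*x^2 - 3*x) dx. Term by term:
  ∫_0^1 -9*x^4 dx = -9/5;  ∫_0^1 -3*x^3 dx = -3/4;  ∫_0^1 15*x^2 dx = 5;
  ∫_0^1 -3*x dx = -3/2.
Sum: -9/5 − 3/4 + 5 − 3/2 = 19/20.
So RHS = -∫_0^1 v(x) φ(x) dx = -19/20.
LHS − RHS = 19/30 ≠ 0, so the identity fails.
(For a valid weak derivative the identity must hold for EVERY test function, in particular this one. The failure shows v is NOT the weak derivative of u.)
Correct weak derivative would be u'(x) = 3*x**2 + 4*x - 1.


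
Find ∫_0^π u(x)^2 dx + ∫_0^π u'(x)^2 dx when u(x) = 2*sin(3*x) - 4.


||u||_{H^1(0,π)}^2 = -32/3 + 36*π

u'(x) = 6*cos(3*x).
Expand u² and (u')² and integrate term by term on (0, π), using: for integers n ≥ 1, ∫_0^π sin²(nx) dx = ∫_0^π cos²(nx) dx = π/2; for n ≠ n', ∫_0^π sin(nx)sin(n'x) dx = ∫_0^π cos(nx)cos(n'x) dx = 0; and by product-to-sum, ∫_0^π sin(nx)cos(n'x) dx = ½∫_0^π [sin((n+n')x) + sin((n−n')x)] dx, which is 0 when n+n' is even and 2n/(n²−n'²) when n+n' is odd (it need not vanish on (0, π)). For the constant mode: ∫_0^π 1 dx = π, ∫_0^π cos(nx) dx = 0, ∫_0^π sin(nx) dx = (1−(−1)^n)/n.
  u² squared terms: (-4)²·∫1 dx = 16·π = 16*π;  (2)²·∫sin(3x)² dx = 4·π/2 = 2*π.
  u² cross terms: 2·(-4)·(2)·∫1·sin(3x) dx = -16·(2/3) = -32/3.
  So ∫_0^π u² dx = 16*π + 2*π − 32/3 = -32/3 + 18*π.
  (u')² squared terms: (6)²·∫cos(3x)² dx = 36·π/2 = 18*π.
  So ∫_0^π (u')² dx = 18*π.
||u||_{H^1}^2 = (-32/3 + 18*π) + (18*π) = -32/3 + 36*π.


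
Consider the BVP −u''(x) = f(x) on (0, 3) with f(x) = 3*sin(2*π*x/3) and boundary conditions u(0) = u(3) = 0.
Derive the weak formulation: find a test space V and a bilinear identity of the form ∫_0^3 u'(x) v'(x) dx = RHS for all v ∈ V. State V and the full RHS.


V = H^1_0(0, 3) (so v(0) = v(3) = 0); weak form: ∫_0^3 u'v' dx = ∫_0^3 (3*sin(2*π*x/3)) v dx for all v ∈ V.

Multiply both sides by a test function v and integrate from 0 to 3:
  ∫_0^3 −u''(x) v(x) dx = ∫_0^3 f(x) v(x) dx.
Integrate the LHS by parts once:
  ∫_0^3 −u'' v dx = −[u'(x) v(x)]_0^3 + ∫_0^3 u'(x) v'(x) dx.
Thus ∫_0^3 u'(x) v'(x) dx = ∫_0^3 f(x) v(x) dx + [u'(x) v(x)]_0^3.
Choose V so that boundary terms are either known or forced to vanish.
u is Dirichlet: u(0) = u(3) = 0. Let V = H^1_0(0, 3); then v(0) = v(3) = 0, and [u' v]_0^3 = 0.
Weak formulation: find u (satisfying any essential BC) such that ∫_0^3 u'(x) v'(x) dx = ∫_0^3 f v dx for all v ∈ V.
Substituting f(x) = 3*sin(2*π*x/3), the right-hand side is ∫_0^3 (3*sin(2*π*x/3)) v dx.


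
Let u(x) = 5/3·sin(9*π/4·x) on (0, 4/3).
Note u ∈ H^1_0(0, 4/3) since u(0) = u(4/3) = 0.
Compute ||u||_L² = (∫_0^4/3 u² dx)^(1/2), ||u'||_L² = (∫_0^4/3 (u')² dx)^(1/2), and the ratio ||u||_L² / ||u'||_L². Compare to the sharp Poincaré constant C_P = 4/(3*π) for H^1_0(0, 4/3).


||u||_L² / ||u'||_L² = 4/(9*π) < C_P = 4/(3*π).

u(x) = 5/3·sin(9*π/4·x), so u'(x) = 15*π*cos(9*π*x/4)/4.
Writing u(x) = A·sin(kπx/L) with A = 5/3 and k = 3, use ∫_0^L sin²(kπx/L) dx = L/2 and ∫_0^L cos²(kπx/L) dx = L/2.
u² = 25/9·sin²(9*π/4·x) and (u')² = 225*π^2/16·cos²(9*π/4·x), and each of sin², cos² integrates to L/2 = 2/3 over (0, 4/3).
∫_0^4/3 u² dx = 50/27, so ||u||_L² = 5*sqrt(6)/9.
∫_0^4/3 (u')² dx = 75*π^2/8, so ||u'||_L² = 5*sqrt(6)*π/4.
Ratio ||u||_L² / ||u'||_L² = 4/(9*π).
Sharp Poincaré constant on H^1_0(0, 4/3) is C_P = L/π = 4/(3*π), achieved by sin(3*π/4·x).
This is the k = 3 harmonic; the ratio L/(kπ) is strictly less than C_P = L/π, consistent with the sharp inequality ||u||_L² ≤ C_P ||u'||_L².


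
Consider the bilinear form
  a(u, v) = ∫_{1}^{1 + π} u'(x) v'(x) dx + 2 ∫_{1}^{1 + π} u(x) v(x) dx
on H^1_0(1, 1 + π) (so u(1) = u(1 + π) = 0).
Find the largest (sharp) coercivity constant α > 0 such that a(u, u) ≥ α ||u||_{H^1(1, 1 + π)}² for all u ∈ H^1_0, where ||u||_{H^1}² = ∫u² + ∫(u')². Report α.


α = 1

Coercivity of a(·,·) on H^1_0(1, 1 + π) means a(u, u) ≥ α ||u||_{H^1}² for every u ∈ H^1_0.
The interval has length L = π, and Poincaré/coercivity depend only on L. Here a(u, u) = ∫(u')² + (2)·∫u².
Here c = 2 ≥ 1, so a(u,u) = ∫(u')² + c∫u² ≥ ∫(u')² + ∫u² = ||u||_{H^1}², i.e. α = 1 works. No larger α is possible: a(u,u) ≥ α||u||_{H^1}² means (1−α)∫(u')² ≥ (α−c)∫u², and for the modes u_n = sin(nπ(x−x₀)/L) (x₀ the left endpoint) one has ∫u_n²/∫(u_n')² = (L/(nπ))² → 0, so a(u_n,u_n)/||u_n||_{H^1}² → 1. Hence the optimal constant is α = 1.
Therefore α = 1.


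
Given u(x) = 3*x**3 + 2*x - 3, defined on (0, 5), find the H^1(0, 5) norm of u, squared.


||u||_{H^1}^2 = 6608305/42

The H^1 norm (squared) on an interval (0, L) is
  ||u||_{H^1}^2 = ∫_0^L u(x)^2 dx + ∫_0^L u'(x)^2 dx.
Compute u'(x) = 9*x**2 + 2.
Then u(x)^2 = 9*x**6 + 12*x**4 - 18*x**3 + 4*x**2 - 12*x + 9 and u'(x)^2 = 81*x**4 + 36*x**2 + 4.
Integrate each monomial from 0 to 5 using ∫_0^5 c·x^n dx = c·5^(n+1)/(n+1):
  ∫_0^5 u(x)^2 dx = ∫_0^5 (9*x^6 + 12*x^4 - 18*x^3 + 4*x^2 - 12*x + 9) dx. Term by term:
    ∫_0^5 9*x^6 dx = 703125/7;  ∫_0^5 12*x^4 dx = 7500;  ∫_0^5 -18*x^3 dx = -5625/2;
    ∫_0^5 4*x^2 dx = 500/3;  ∫_0^5 -12*x dx = -150;  ∫_0^5 9 dx = 45.
  Sum: 703125/7 + 7500 − 5625/2 + 500/3 − 150 + 45 = 4418215/42.
  ∫_0^5 u'(x)^2 dx = ∫_0^5 (81*x^4 + 36*x^2 + 4) dx. Term by term:
    ∫_0^5 81*x^4 dx = 50625;  ∫_0^5 36*x^2 dx = 1500;  ∫_0^5 4 dx = 20.
  Sum: 50625 + 1500 + 20 = 52145.
Adding: ||u||_{H^1}^2 = 4418215/42 + 52145 = 6608305/42.


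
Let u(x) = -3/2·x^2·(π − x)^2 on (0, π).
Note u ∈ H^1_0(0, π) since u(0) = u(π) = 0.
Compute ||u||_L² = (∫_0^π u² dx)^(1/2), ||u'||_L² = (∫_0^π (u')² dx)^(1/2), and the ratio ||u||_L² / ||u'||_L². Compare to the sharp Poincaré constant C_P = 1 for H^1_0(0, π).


||u||_L² / ||u'||_L² = sqrt(3)*π/6 < C_P = 1.

u(x) = -3/2·x^2·(π − x)^2, so u'(x) = 3*x*(x*(π - x) - (x - π)^2).
u(x) = -3/2·x^2·(π − x)^2 vanishes at x = 0 and x = π, so u ∈ H^1_0(0, π). Differentiate via the product rule and integrate the resulting polynomials term by term.
  ∫_0^π u² dx = ∫_0^π (9*x^8/4 - 9*π*x^7 + 27*π^2*x^6/2 - 9*π^3*x^5 + 9*π^4*x^4/4) dx. Term by term:
    ∫_0^π 9*x^8/4 dx = π^9/4;  ∫_0^π -9*π*x^7 dx = -9*π^9/8;  ∫_0^π 27*π^2*x^6/2 dx = 27*π^9/14;
    ∫_0^π -9*π^3*x^5 dx = -3*π^9/2;  ∫_0^π 9*π^4*x^4/4 dx = 9*π^9/20.
  Sum: π^9/4 − 9*π^9/8 + 27*π^9/14 − 3*π^9/2 + 9*π^9/20 = π^9/280.
  ∫_0^π (u')² dx = ∫_0^π (36*x^6 - 108*π*x^5 + 117*π^2*x^4 - 54*π^3*x^3 + 9*π^4*x^2) dx. Term by term:
    ∫_0^π 36*x^6 dx = 36*π^7/7;  ∫_0^π -108*π*x^5 dx = -18*π^7;  ∫_0^π 117*π^2*x^4 dx = 117*π^7/5;
    ∫_0^π -54*π^3*x^3 dx = -27*π^7/2;  ∫_0^π 9*π^4*x^2 dx = 3*π^7.
  Sum: 36*π^7/7 − 18*π^7 + 117*π^7/5 − 27*π^7/2 + 3*π^7 = 3*π^7/70.
∫_0^π u² dx = π^9/280, so ||u||_L² = sqrt(70)*π^(9/2)/140.
∫_0^π (u')² dx = 3*π^7/70, so ||u'||_L² = sqrt(210)*π^(7/2)/70.
Ratio ||u||_L² / ||u'||_L² = sqrt(3)*π/6.
Sharp Poincaré constant on H^1_0(0, π) is C_P = L/π = 1, achieved by sin(x).
A polynomial bump cannot attain the sharp Poincaré constant (only the first sine eigenfunction does), so the ratio is strictly less than C_P, consistent with ||u||_L² ≤ C_P ||u'||_L².


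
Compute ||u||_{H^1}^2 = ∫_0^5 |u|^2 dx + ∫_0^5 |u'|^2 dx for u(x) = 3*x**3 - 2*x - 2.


||u||_{H^1}^2 = 2950565/21

The H^1 norm (squared) on an interval (0, L) is
  ||u||_{H^1}^2 = ∫_0^L u(x)^2 dx + ∫_0^L u'(x)^2 dx.
Compute u'(x) = 9*x**2 - 2.
Then u(x)^2 = 9*x**6 - 12*x**4 - 12*x**3 + 4*x**2 + 8*x + 4 and u'(x)^2 = 81*x**4 - 36*x**2 + 4.
Integrate each monomial from 0 to 5 using ∫_0^5 c·x^n dx = c·5^(n+1)/(n+1):
  ∫_0^5 u(x)^2 dx = ∫_0^5 (9*x^6 - 12*x^4 - 12*x^3 + 4*x^2 + 8*x + 4) dx. Term by term:
    ∫_0^5 9*x^6 dx = 703125/7;  ∫_0^5 -12*x^4 dx = -7500;  ∫_0^5 -12*x^3 dx = -1875;
    ∫_0^5 4*x^2 dx = 500/3;  ∫_0^5 8*x dx = 100;  ∫_0^5 4 dx = 20.
  Sum: 703125/7 − 7500 − 1875 + 500/3 + 100 + 20 = 1918520/21.
  ∫_0^5 u'(x)^2 dx = ∫_0^5 (81*x^4 - 36*x^2 + 4) dx. Term by term:
    ∫_0^5 81*x^4 dx = 50625;  ∫_0^5 -36*x^2 dx = -1500;  ∫_0^5 4 dx = 20.
  Sum: 50625 − 1500 + 20 = 49145.
Adding: ||u||_{H^1}^2 = 1918520/21 + 49145 = 2950565/21.


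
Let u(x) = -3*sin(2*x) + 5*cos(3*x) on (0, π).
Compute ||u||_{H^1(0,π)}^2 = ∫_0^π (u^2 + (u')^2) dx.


||u||_{H^1(0,π)}^2 = 240 + 295*π/2

u'(x) = -15*sin(3*x) - 6*cos(2*x).
Expand u² and (u')² and integrate term by term on (0, π), using: for integers n ≥ 1, ∫_0^π sin²(nx) dx = ∫_0^π cos²(nx) dx = π/2; for n ≠ n', ∫_0^π sin(nx)sin(n'x) dx = ∫_0^π cos(nx)cos(n'x) dx = 0; and by product-to-sum, ∫_0^π sin(nx)cos(n'x) dx = ½∫_0^π [sin((n+n')x) + sin((n−n')x)] dx, which is 0 when n+n' is even and 2n/(n²−n'²) when n+n' is odd (it need not vanish on (0, π)).
  u² squared terms: (-3)²·∫sin(2x)² dx = 9·π/2 = 9*π/2;  (5)²·∫cos(3x)² dx = 25·π/2 = 25*π/2.
  u² cross terms: 2·(-3)·(5)·∫sin(2x)·cos(3x) dx = -30·(-4/5) = 24.
  So ∫_0^π u² dx = 9*π/2 + 25*π/2 + 24 = 24 + 17*π.
  (u')² squared terms: (-15)²·∫sin(3x)² dx = 225·π/2 = 225*π/2;  (-6)²·∫cos(2x)² dx = 36·π/2 = 18*π.
  (u')² cross terms: 2·(-15)·(-6)·∫sin(3x)·cos(2x) dx = 180·(6/5) = 216.
  So ∫_0^π (u')² dx = 225*π/2 + 18*π + 216 = 216 + 261*π/2.
||u||_{H^1}^2 = (24 + 17*π) + (216 + 261*π/2) = 240 + 295*π/2.
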